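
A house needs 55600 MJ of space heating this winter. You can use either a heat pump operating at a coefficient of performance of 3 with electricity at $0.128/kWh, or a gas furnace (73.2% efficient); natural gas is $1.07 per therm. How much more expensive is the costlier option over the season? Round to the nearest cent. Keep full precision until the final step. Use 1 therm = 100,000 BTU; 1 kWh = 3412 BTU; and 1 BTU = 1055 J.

$111.34

Heat load = 55600 MJ = 55,600,000,000 J / 1055 = 52,701,422 BTU
Gas: input = 52,701,422 / 0.732 = 71,996,478 BTU = 720 therm → 720 × $1.07 = $770.36
Heat pump: 52,701,422 BTU / 3412 = 15,450 kWh heat; / 3 = 5,149 kWh in → × $0.128 = $659.03
Difference = |$770.36 − $659.03| = $111.34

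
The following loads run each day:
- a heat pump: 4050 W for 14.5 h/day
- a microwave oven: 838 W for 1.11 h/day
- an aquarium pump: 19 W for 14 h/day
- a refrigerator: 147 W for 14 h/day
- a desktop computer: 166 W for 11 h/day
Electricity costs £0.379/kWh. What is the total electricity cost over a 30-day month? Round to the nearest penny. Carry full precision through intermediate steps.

heat pump: 4050 W × 14.5 h × 30 d = 1,761,750 Wh = 1,762 kWh
microwave oven: 838 W × 1.11 h × 30 d = 27,905 Wh = 27.91 kWh
aquarium pump: 19 W × 14 h × 30 d = 7,980 Wh = 7.98 kWh
refrigerator: 147 W × 14 h × 30 d = 61,740 Wh = 61.74 kWh
desktop computer: 166 W × 11 h × 30 d = 54,780 Wh = 54.78 kWh
Total energy = 1,762 + 27.91 + 7.98 + 61.74 + 54.78 = 1,914 kWh
Cost = 1,914 kWh × £0.379 = £725.46

£725.46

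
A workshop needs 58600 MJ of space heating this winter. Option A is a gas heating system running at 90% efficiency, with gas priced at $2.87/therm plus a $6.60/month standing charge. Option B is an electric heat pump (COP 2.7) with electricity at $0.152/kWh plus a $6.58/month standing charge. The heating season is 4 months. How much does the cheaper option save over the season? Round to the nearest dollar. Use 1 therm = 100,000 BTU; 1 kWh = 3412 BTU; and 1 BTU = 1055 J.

$855

Heat load = 58600 MJ = 58,600,000,000 J / 1055 = 55,545,024 BTU
Gas: input = 55,545,024 / 0.90 = 61,716,693 BTU = 617.2 therm → 617.2 × $2.87 = $1,771.27; + 4 × $6.60 standing = $1,797.67
Heat pump: 55,545,024 BTU / 3412 = 16,280 kWh heat; / 2.7 = 6,029 kWh in → × $0.152 = $916.47; + 4 × $6.58 standing = $942.79
Difference = |$1,797.67 − $942.79| = $854.88 ≈ $855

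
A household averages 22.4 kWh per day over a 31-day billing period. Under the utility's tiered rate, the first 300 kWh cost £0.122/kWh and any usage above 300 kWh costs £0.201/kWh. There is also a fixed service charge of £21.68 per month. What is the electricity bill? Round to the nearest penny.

£137.55

Usage = 22.4 kWh/day × 31 days = 694.4 kWh
First 300 kWh × £0.122 = £36.60
Remaining 394.4 kWh × £0.201 = £79.27
Energy charge = £115.87; + service £21.68 = £137.55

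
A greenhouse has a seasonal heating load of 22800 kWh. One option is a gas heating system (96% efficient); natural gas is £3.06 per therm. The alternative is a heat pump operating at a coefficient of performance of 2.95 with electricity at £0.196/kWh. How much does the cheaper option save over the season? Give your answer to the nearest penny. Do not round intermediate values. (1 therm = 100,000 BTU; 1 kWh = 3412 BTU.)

Heat load = 22800 kWh × 3412 = 77,793,600 BTU
Gas: input = 77,793,600 / 0.96 = 81,035,000 BTU = 810.4 therm → 810.4 × £3.06 = £2,479.67
Heat pump: 77,793,600 BTU / 3412 = 22,800 kWh heat; / 2.95 = 7,729 kWh in → × £0.196 = £1,514.85
Difference = |£2,479.67 − £1,514.85| = £964.82

£964.82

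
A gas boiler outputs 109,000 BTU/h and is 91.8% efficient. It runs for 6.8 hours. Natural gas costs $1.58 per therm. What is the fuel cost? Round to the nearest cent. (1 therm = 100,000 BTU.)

Heat delivered = 109,000 BTU/h × 6.8 h = 741,200 BTU
Gas input = 741,200 / 0.918 = 807,407 BTU
= 807,407 / 100,000 = 8.074 therm
Cost = 8.074 × $1.58/therm = $12.76

$12.76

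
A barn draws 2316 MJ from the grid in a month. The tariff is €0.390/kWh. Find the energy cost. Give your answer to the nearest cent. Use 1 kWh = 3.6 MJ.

2316 MJ × (0.27778 kWh/MJ) = 643.3 kWh
Cost = 643.3 kWh × €0.390/kWh = €250.90

€250.90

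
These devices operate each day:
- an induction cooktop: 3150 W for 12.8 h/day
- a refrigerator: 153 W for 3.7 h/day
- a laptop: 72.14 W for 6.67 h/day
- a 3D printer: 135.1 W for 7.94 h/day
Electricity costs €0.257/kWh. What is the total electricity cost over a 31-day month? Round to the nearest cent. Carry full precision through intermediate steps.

€338.12

induction cooktop: 3150 W × 12.8 h × 31 d = 1,249,920 Wh = 1,250 kWh
refrigerator: 153 W × 3.7 h × 31 d = 17,549 Wh = 17.55 kWh
laptop: 72.14 W × 6.67 h × 31 d = 14,916 Wh = 14.92 kWh
3D printer: 135.1 W × 7.94 h × 31 d = 33,254 Wh = 33.25 kWh
Total energy = 1,250 + 17.55 + 14.92 + 33.25 = 1,316 kWh
Cost = 1,316 kWh × €0.257 = €338.12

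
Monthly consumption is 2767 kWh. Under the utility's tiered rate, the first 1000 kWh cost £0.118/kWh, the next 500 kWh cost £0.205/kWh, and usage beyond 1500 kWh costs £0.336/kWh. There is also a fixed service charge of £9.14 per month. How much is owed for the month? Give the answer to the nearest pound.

£655

First 1000 kWh × £0.118 = £118.00
Next 500 kWh × £0.205 = £102.50
Remaining 1267 kWh × £0.336 = £425.71
Energy charge = £646.21; + service £9.14 = £655.35 ≈ £655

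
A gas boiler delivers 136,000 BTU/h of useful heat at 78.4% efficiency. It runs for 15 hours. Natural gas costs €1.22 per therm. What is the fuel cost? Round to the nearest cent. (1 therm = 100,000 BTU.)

Heat delivered = 136,000 BTU/h × 15 h = 2,040,000 BTU
Gas input = 2,040,000 / 0.784 = 2,602,041 BTU
= 2,602,041 / 100,000 = 26.02 therm
Cost = 26.02 × €1.22/therm = €31.74

€31.74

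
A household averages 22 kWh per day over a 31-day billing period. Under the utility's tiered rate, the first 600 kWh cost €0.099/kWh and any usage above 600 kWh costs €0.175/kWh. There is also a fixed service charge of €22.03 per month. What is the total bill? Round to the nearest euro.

€96

Usage = 22 kWh/day × 31 days = 682 kWh
First 600 kWh × €0.099 = €59.40
Remaining 82 kWh × €0.175 = €14.35
Energy charge = €73.75; + service €22.03 = €95.78 ≈ €96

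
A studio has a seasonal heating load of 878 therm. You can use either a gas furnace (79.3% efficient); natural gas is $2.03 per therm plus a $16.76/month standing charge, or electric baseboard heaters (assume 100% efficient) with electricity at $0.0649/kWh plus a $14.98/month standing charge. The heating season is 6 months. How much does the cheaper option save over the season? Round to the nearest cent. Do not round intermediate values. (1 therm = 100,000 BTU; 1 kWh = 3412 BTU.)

$588.22

Heat load = 878 therm × 100,000 = 87,800,000 BTU
Gas: input = 87,800,000 / 0.793 = 110,718,789 BTU = 1,107 therm → 1,107 × $2.03 = $2,247.59; + 6 × $16.76 standing = $2,348.15
Electric: 87,800,000 BTU / 3412 = 25,730 kWh → × $0.0649 = $1,670.05; + 6 × $14.98 standing = $1,759.93
Difference = |$2,348.15 − $1,759.93| = $588.22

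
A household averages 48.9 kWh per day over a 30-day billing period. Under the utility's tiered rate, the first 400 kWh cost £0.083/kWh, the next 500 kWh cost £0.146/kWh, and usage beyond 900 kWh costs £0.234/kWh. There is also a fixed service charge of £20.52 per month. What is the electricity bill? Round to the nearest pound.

£259

Usage = 48.9 kWh/day × 30 days = 1467 kWh
First 400 kWh × £0.083 = £33.20
Next 500 kWh × £0.146 = £73.00
Remaining 567 kWh × £0.234 = £132.68
Energy charge = £238.88; + service £20.52 = £259.40 ≈ £259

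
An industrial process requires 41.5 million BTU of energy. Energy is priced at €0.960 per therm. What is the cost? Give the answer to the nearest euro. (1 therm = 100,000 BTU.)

41.5 million BTU × (10 therm/million BTU) = 415 therm
Cost = 415 therm × €0.960/therm = €398.40 ≈ €398

€398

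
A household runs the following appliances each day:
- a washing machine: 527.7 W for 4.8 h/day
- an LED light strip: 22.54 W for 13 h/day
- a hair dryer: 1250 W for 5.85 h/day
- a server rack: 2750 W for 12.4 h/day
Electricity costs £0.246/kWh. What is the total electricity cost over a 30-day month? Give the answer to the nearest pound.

washing machine: 527.7 W × 4.8 h × 30 d = 75,989 Wh = 75.99 kWh
LED light strip: 22.54 W × 13 h × 30 d = 8,791 Wh = 8.791 kWh
hair dryer: 1250 W × 5.85 h × 30 d = 219,375 Wh = 219.4 kWh
server rack: 2750 W × 12.4 h × 30 d = 1,023,000 Wh = 1,023 kWh
Total energy = 75.99 + 8.791 + 219.4 + 1,023 = 1,327 kWh
Cost = 1,327 kWh × £0.246 = £326.48 ≈ £326

£326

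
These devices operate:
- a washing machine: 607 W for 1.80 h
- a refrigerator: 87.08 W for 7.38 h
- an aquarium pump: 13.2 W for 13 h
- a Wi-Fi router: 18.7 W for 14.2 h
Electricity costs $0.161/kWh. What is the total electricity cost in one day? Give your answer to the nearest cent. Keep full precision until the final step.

$0.35

washing machine: 607 W × 1.80 h = 1,093 Wh = 1.093 kWh
refrigerator: 87.08 W × 7.38 h = 643 Wh = 0.6427 kWh
aquarium pump: 13.2 W × 13 h = 172 Wh = 0.1716 kWh
Wi-Fi router: 18.7 W × 14.2 h = 266 Wh = 0.2655 kWh
Total energy = 1.093 + 0.6427 + 0.1716 + 0.2655 = 2.172 kWh
Cost = 2.172 kWh × $0.161 = $0.35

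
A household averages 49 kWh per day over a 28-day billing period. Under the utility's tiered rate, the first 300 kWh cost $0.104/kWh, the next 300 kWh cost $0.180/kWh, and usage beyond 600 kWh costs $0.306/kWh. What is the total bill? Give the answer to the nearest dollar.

$321

Usage = 49 kWh/day × 28 days = 1372 kWh
First 300 kWh × $0.104 = $31.20
Next 300 kWh × $0.180 = $54.00
Remaining 772 kWh × $0.306 = $236.23
Total = $321.43 ≈ $321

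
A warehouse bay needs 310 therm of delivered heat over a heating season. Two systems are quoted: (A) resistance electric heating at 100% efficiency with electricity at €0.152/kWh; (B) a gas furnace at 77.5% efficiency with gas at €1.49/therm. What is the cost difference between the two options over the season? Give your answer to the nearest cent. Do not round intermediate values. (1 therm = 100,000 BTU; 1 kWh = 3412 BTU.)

€785.01

Heat load = 310 therm × 100,000 = 31,000,000 BTU
Gas: input = 31,000,000 / 0.775 = 40,000,000 BTU = 400 therm → 400 × €1.49 = €596.00
Electric: 31,000,000 BTU / 3412 = 9,086 kWh → × €0.152 = €1,381.01
Difference = |€596.00 − €1,381.01| = €785.01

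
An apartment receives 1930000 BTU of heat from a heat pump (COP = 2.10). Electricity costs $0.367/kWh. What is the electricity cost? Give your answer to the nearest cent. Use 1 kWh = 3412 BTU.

Heat delivered = 1,930,000 BTU / 3412 = 565.7 kWh
Electrical input = 565.7 kWh / 2.10 = 269.4 kWh
Cost = 269.4 × $0.367/kWh = $98.85

$98.85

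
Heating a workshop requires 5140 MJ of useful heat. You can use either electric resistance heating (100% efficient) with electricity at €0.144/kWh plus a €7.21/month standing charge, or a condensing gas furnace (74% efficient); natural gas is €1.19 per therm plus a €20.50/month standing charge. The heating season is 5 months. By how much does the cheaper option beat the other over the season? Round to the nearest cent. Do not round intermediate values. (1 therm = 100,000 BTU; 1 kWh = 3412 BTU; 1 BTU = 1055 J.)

€60.82

Heat load = 5140 MJ = 5,140,000,000 J / 1055 = 4,872,038 BTU
Gas: input = 4,872,038 / 0.74 = 6,583,835 BTU = 65.84 therm → 65.84 × €1.19 = €78.35; + 5 × €20.50 standing = €180.85
Electric: 4,872,038 BTU / 3412 = 1,428 kWh → × €0.144 = €205.62; + 5 × €7.21 standing = €241.67
Difference = |€180.85 − €241.67| = €60.82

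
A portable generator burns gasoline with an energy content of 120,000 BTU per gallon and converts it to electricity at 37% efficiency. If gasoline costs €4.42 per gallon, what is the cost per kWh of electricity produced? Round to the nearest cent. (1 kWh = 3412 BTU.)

€0.34

Electrical output per gallon = 120,000 BTU × 0.37 / 3412 BTU/kWh = 13.01 kWh
Cost per kWh = €4.42 / 13.01 kWh = €0.340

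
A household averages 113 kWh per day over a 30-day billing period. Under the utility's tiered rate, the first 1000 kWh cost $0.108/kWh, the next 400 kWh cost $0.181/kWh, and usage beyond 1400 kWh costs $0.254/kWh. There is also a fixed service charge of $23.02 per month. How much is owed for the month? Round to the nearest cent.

Usage = 113 kWh/day × 30 days = 3390 kWh
First 1000 kWh × $0.108 = $108.00
Next 400 kWh × $0.181 = $72.40
Remaining 1990 kWh × $0.254 = $505.46
Energy charge = $685.86; + service $23.02 = $708.88

$708.88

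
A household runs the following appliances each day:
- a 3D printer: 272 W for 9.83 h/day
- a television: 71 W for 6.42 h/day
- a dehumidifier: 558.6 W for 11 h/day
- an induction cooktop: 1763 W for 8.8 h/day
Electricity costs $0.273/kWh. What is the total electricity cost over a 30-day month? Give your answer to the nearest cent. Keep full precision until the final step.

$203.02

3D printer: 272 W × 9.83 h × 30 d = 80,213 Wh = 80.21 kWh
television: 71 W × 6.42 h × 30 d = 13,675 Wh = 13.67 kWh
dehumidifier: 558.6 W × 11 h × 30 d = 184,338 Wh = 184.3 kWh
induction cooktop: 1763 W × 8.8 h × 30 d = 465,432 Wh = 465.4 kWh
Total energy = 80.21 + 13.67 + 184.3 + 465.4 = 743.7 kWh
Cost = 743.7 kWh × $0.273 = $203.02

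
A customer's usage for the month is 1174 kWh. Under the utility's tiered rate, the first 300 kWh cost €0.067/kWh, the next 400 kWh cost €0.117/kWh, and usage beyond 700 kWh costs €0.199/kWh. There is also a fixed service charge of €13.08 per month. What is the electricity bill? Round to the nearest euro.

€174

First 300 kWh × €0.067 = €20.10
Next 400 kWh × €0.117 = €46.80
Remaining 474 kWh × €0.199 = €94.33
Energy charge = €161.23; + service €13.08 = €174.31 ≈ €174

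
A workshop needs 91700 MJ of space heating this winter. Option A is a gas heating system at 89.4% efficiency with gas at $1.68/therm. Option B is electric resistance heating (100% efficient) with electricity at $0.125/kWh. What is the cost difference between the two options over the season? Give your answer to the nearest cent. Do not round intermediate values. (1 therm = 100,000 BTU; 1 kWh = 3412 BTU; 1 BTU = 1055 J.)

$1550.94

Heat load = 91700 MJ = 91,700,000,000 J / 1055 = 86,919,431 BTU
Gas: input = 86,919,431 / 0.894 = 97,225,315 BTU = 972.3 therm → 972.3 × $1.68 = $1,633.39
Electric: 86,919,431 BTU / 3412 = 25,470 kWh → × $0.125 = $3,184.33
Difference = |$1,633.39 − $3,184.33| = $1,550.94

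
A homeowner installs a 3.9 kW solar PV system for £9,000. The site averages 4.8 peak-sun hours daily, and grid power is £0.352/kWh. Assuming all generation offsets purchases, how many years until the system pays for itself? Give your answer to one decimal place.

3.7 years

Daily generation = 3.9 kW × 4.8 h = 18.72 kWh
Annual generation = 18.72 × 365 = 6832.8 kWh
Annual savings = 6832.8 × £0.352 = £2,405.15
Payback = £9,000 / £2,405.15 = 3.74 years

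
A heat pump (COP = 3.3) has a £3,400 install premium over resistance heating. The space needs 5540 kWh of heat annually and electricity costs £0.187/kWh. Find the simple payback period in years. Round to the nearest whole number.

Resistance: 5540 kWh × £0.187 = £1,035.98/yr
Heat pump: 5540 / 3.3 = 1679 kWh in → × £0.187 = £313.93/yr
Annual savings = £722.05
Payback = £3,400 / £722.05 = 4.71 years

5 years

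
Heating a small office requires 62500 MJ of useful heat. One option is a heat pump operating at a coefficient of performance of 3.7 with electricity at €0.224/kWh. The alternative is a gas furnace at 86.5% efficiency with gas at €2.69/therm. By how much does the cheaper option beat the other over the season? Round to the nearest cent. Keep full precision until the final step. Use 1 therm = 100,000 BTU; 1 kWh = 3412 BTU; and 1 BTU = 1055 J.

Heat load = 62500 MJ = 62,500,000,000 J / 1055 = 59,241,706 BTU
Gas: input = 59,241,706 / 0.865 = 68,487,522 BTU = 684.9 therm → 684.9 × €2.69 = €1,842.31
Heat pump: 59,241,706 BTU / 3412 = 17,360 kWh heat; / 3.7 = 4,693 kWh in → × €0.224 = €1,051.15
Difference = |€1,842.31 − €1,051.15| = €791.16

€791.16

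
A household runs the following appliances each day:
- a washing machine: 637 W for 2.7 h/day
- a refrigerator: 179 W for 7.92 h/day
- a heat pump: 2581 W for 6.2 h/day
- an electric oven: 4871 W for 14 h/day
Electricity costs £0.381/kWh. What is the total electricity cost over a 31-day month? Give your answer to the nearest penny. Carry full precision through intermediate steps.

washing machine: 637 W × 2.7 h × 31 d = 53,317 Wh = 53.32 kWh
refrigerator: 179 W × 7.92 h × 31 d = 43,948 Wh = 43.95 kWh
heat pump: 2581 W × 6.2 h × 31 d = 496,068 Wh = 496.1 kWh
electric oven: 4871 W × 14 h × 31 d = 2,114,014 Wh = 2,114 kWh
Total energy = 53.32 + 43.95 + 496.1 + 2,114 = 2,707 kWh
Cost = 2,707 kWh × £0.381 = £1,031.50

£1031.50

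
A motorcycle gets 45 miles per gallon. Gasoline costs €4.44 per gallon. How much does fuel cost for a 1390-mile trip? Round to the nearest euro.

Fuel = 1390 mi / 45 mpg = 30.89 gal
Cost = 30.89 gal × €4.44/gal = €137.15 ≈ €137

€137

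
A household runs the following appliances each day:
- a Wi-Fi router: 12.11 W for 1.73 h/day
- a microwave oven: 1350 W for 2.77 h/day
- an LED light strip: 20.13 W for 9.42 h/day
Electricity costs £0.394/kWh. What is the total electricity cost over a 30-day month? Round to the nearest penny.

Wi-Fi router: 12.11 W × 1.73 h × 30 d = 629 Wh = 0.6285 kWh
microwave oven: 1350 W × 2.77 h × 30 d = 112,185 Wh = 112.2 kWh
LED light strip: 20.13 W × 9.42 h × 30 d = 5,689 Wh = 5.689 kWh
Total energy = 0.6285 + 112.2 + 5.689 = 118.5 kWh
Cost = 118.5 kWh × £0.394 = £46.69

£46.69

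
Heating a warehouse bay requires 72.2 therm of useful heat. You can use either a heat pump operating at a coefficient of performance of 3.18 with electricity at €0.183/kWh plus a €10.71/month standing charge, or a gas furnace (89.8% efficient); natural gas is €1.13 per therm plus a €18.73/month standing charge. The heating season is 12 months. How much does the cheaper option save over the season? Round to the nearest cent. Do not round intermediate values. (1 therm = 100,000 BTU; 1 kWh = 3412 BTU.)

€65.32

Heat load = 72.2 therm × 100,000 = 7,220,000 BTU
Gas: input = 7,220,000 / 0.898 = 8,040,089 BTU = 80.4 therm → 80.4 × €1.13 = €90.85; + 12 × €18.73 standing = €315.61
Heat pump: 7,220,000 BTU / 3412 = 2,116 kWh heat; / 3.18 = 665.4 kWh in → × €0.183 = €121.77; + 12 × €10.71 standing = €250.29
Difference = |€315.61 − €250.29| = €65.32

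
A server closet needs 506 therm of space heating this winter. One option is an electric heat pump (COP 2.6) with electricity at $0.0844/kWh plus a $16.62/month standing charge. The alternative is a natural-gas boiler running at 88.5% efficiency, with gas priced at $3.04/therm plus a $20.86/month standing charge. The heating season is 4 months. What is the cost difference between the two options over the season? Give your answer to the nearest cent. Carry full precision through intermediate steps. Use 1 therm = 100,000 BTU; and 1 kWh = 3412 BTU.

$1273.68

Heat load = 506 therm × 100,000 = 50,600,000 BTU
Gas: input = 50,600,000 / 0.885 = 57,175,141 BTU = 571.8 therm → 571.8 × $3.04 = $1,738.12; + 4 × $20.86 standing = $1,821.56
Heat pump: 50,600,000 BTU / 3412 = 14,830 kWh heat; / 2.6 = 5,704 kWh in → × $0.0844 = $481.40; + 4 × $16.62 standing = $547.88
Difference = |$1,821.56 − $547.88| = $1,273.68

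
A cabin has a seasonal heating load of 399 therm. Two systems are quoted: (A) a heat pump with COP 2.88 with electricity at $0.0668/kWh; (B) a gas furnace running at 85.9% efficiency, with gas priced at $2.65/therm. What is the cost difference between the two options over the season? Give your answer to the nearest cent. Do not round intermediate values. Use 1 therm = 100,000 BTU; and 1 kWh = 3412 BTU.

$959.67

Heat load = 399 therm × 100,000 = 39,900,000 BTU
Gas: input = 39,900,000 / 0.859 = 46,449,360 BTU = 464.5 therm → 464.5 × $2.65 = $1,230.91
Heat pump: 39,900,000 BTU / 3412 = 11,690 kWh heat; / 2.88 = 4,060 kWh in → × $0.0668 = $271.24
Difference = |$1,230.91 − $271.24| = $959.67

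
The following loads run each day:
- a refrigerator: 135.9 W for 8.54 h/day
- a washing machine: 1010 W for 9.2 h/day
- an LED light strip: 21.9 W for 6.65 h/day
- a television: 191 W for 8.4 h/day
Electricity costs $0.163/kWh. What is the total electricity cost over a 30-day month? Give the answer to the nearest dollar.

$60

refrigerator: 135.9 W × 8.54 h × 30 d = 34,818 Wh = 34.82 kWh
washing machine: 1010 W × 9.2 h × 30 d = 278,760 Wh = 278.8 kWh
LED light strip: 21.9 W × 6.65 h × 30 d = 4,369 Wh = 4.369 kWh
television: 191 W × 8.4 h × 30 d = 48,132 Wh = 48.13 kWh
Total energy = 34.82 + 278.8 + 4.369 + 48.13 = 366.1 kWh
Cost = 366.1 kWh × $0.163 = $59.67 ≈ $60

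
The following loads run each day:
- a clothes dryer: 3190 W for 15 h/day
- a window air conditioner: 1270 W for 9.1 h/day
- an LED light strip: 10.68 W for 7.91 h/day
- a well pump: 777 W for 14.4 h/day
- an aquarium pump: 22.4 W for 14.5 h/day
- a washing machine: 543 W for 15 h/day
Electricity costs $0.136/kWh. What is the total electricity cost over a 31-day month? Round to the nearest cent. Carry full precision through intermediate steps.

$333.70

clothes dryer: 3190 W × 15 h × 31 d = 1,483,350 Wh = 1,483 kWh
window air conditioner: 1270 W × 9.1 h × 31 d = 358,267 Wh = 358.3 kWh
LED light strip: 10.68 W × 7.91 h × 31 d = 2,619 Wh = 2.619 kWh
well pump: 777 W × 14.4 h × 31 d = 346,853 Wh = 346.9 kWh
aquarium pump: 22.4 W × 14.5 h × 31 d = 10,069 Wh = 10.07 kWh
washing machine: 543 W × 15 h × 31 d = 252,495 Wh = 252.5 kWh
Total energy = 1,483 + 358.3 + 2.619 + 346.9 + 10.07 + 252.5 = 2,454 kWh
Cost = 2,454 kWh × $0.136 = $333.70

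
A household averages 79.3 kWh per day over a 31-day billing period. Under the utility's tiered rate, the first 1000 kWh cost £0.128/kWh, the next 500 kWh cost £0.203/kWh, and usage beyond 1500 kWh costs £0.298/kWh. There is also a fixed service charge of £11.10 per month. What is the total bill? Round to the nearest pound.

£526

Usage = 79.3 kWh/day × 31 days = 2458.3 kWh
First 1000 kWh × £0.128 = £128.00
Next 500 kWh × £0.203 = £101.50
Remaining 958.3 kWh × £0.298 = £285.57
Energy charge = £515.07; + service £11.10 = £526.17 ≈ £526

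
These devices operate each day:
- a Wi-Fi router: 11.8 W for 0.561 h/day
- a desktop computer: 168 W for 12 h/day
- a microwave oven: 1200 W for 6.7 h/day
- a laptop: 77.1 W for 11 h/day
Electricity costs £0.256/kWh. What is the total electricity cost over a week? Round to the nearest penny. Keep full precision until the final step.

Wi-Fi router: 11.8 W × 0.561 h × 7 d = 46 Wh = 0.04634 kWh
desktop computer: 168 W × 12 h × 7 d = 14,112 Wh = 14.11 kWh
microwave oven: 1200 W × 6.7 h × 7 d = 56,280 Wh = 56.28 kWh
laptop: 77.1 W × 11 h × 7 d = 5,937 Wh = 5.937 kWh
Total energy = 0.04634 + 14.11 + 56.28 + 5.937 = 76.38 kWh
Cost = 76.38 kWh × £0.256 = £19.55

£19.55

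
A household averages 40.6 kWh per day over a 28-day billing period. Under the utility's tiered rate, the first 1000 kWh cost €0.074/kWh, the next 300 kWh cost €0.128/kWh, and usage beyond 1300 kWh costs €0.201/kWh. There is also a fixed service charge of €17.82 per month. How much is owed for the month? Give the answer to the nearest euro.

Usage = 40.6 kWh/day × 28 days = 1136.8 kWh
First 1000 kWh × €0.074 = €74.00
Next 136.8 kWh × €0.128 = €17.51
Remaining tier: 0 kWh (not reached)
Energy charge = €91.51; + service €17.82 = €109.33 ≈ €109

€109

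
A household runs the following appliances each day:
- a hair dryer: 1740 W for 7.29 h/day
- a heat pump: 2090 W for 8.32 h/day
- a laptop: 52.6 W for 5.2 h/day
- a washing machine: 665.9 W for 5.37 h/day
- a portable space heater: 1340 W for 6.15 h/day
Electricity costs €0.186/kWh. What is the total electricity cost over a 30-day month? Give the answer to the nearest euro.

€235

hair dryer: 1740 W × 7.29 h × 30 d = 380,538 Wh = 380.5 kWh
heat pump: 2090 W × 8.32 h × 30 d = 521,664 Wh = 521.7 kWh
laptop: 52.6 W × 5.2 h × 30 d = 8,206 Wh = 8.206 kWh
washing machine: 665.9 W × 5.37 h × 30 d = 107,276 Wh = 107.3 kWh
portable space heater: 1340 W × 6.15 h × 30 d = 247,230 Wh = 247.2 kWh
Total energy = 380.5 + 521.7 + 8.206 + 107.3 + 247.2 = 1,265 kWh
Cost = 1,265 kWh × €0.186 = €235.27 ≈ €235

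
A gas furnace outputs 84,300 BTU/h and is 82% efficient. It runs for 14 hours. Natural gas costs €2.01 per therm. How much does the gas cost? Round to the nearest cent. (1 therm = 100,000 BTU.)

Heat delivered = 84,300 BTU/h × 14 h = 1,180,200 BTU
Gas input = 1,180,200 / 0.82 = 1,439,268 BTU
= 1,439,268 / 100,000 = 14.39 therm
Cost = 14.39 × €2.01/therm = €28.93

€28.93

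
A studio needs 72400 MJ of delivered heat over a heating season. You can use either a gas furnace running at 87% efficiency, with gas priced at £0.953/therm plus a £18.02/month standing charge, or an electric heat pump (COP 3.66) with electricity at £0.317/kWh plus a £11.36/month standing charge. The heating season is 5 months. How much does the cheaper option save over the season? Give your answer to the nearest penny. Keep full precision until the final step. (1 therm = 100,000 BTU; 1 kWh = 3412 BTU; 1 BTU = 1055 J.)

£957.00

Heat load = 72400 MJ = 72,400,000,000 J / 1055 = 68,625,592 BTU
Gas: input = 68,625,592 / 0.87 = 78,879,991 BTU = 788.8 therm → 788.8 × £0.953 = £751.73; + 5 × £18.02 standing = £841.83
Heat pump: 68,625,592 BTU / 3412 = 20,110 kWh heat; / 3.66 = 5,495 kWh in → × £0.317 = £1,742.03; + 5 × £11.36 standing = £1,798.83
Difference = |£841.83 − £1,798.83| = £957.00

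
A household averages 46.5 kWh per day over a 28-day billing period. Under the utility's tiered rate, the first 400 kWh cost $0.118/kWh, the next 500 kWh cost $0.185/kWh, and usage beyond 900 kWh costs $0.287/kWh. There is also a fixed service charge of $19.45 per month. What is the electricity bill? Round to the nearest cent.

$274.52

Usage = 46.5 kWh/day × 28 days = 1302 kWh
First 400 kWh × $0.118 = $47.20
Next 500 kWh × $0.185 = $92.50
Remaining 402 kWh × $0.287 = $115.37
Energy charge = $255.07; + service $19.45 = $274.52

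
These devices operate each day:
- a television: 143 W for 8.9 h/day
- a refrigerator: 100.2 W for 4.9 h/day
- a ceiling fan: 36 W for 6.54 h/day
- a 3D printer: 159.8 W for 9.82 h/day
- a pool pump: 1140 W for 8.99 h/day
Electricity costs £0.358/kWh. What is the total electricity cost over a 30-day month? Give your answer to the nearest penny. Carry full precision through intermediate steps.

£148.39

television: 143 W × 8.9 h × 30 d = 38,181 Wh = 38.18 kWh
refrigerator: 100.2 W × 4.9 h × 30 d = 14,729 Wh = 14.73 kWh
ceiling fan: 36 W × 6.54 h × 30 d = 7,063 Wh = 7.063 kWh
3D printer: 159.8 W × 9.82 h × 30 d = 47,077 Wh = 47.08 kWh
pool pump: 1140 W × 8.99 h × 30 d = 307,458 Wh = 307.5 kWh
Total energy = 38.18 + 14.73 + 7.063 + 47.08 + 307.5 = 414.5 kWh
Cost = 414.5 kWh × £0.358 = £148.39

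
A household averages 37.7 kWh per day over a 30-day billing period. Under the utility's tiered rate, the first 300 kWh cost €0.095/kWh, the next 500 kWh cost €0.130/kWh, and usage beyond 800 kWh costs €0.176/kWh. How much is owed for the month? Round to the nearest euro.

Usage = 37.7 kWh/day × 30 days = 1131 kWh
First 300 kWh × €0.095 = €28.50
Next 500 kWh × €0.130 = €65.00
Remaining 331 kWh × €0.176 = €58.26
Total = €151.76 ≈ €152

€152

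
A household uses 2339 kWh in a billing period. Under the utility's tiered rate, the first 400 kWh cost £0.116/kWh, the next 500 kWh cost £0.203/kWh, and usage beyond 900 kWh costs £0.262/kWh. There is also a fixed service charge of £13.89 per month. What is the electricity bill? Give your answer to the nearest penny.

£538.81

First 400 kWh × £0.116 = £46.40
Next 500 kWh × £0.203 = £101.50
Remaining 1439 kWh × £0.262 = £377.02
Energy charge = £524.92; + service £13.89 = £538.81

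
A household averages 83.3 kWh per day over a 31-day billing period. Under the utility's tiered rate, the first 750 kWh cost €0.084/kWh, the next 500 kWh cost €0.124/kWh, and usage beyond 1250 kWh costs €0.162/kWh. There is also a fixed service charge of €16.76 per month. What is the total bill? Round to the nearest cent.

€357.59

Usage = 83.3 kWh/day × 31 days = 2582.3 kWh
First 750 kWh × €0.084 = €63.00
Next 500 kWh × €0.124 = €62.00
Remaining 1332.3 kWh × €0.162 = €215.83
Energy charge = €340.83; + service €16.76 = €357.59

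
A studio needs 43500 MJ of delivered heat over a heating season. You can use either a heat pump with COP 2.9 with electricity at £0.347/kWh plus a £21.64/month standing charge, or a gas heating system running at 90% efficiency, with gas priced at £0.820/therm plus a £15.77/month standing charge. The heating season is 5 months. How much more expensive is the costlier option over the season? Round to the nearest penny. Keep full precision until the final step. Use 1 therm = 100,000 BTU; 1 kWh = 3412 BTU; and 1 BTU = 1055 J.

Heat load = 43500 MJ = 43,500,000,000 J / 1055 = 41,232,227 BTU
Gas: input = 41,232,227 / 0.90 = 45,813,586 BTU = 458.1 therm → 458.1 × £0.820 = £375.67; + 5 × £15.77 standing = £454.52
Heat pump: 41,232,227 BTU / 3412 = 12,080 kWh heat; / 2.9 = 4,167 kWh in → × £0.347 = £1,445.97; + 5 × £21.64 standing = £1,554.17
Difference = |£454.52 − £1,554.17| = £1,099.65

£1099.65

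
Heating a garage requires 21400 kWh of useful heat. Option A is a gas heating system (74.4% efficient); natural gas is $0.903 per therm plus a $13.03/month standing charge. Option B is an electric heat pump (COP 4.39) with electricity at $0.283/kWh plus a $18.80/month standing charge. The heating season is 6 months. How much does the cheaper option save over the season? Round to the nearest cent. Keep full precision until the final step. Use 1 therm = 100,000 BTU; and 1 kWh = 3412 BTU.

$527.95

Heat load = 21400 kWh × 3412 = 73,016,800 BTU
Gas: input = 73,016,800 / 0.744 = 98,140,860 BTU = 981.4 therm → 981.4 × $0.903 = $886.21; + 6 × $13.03 standing = $964.39
Heat pump: 73,016,800 BTU / 3412 = 21,400 kWh heat; / 4.39 = 4,875 kWh in → × $0.283 = $1,379.54; + 6 × $18.80 standing = $1,492.34
Difference = |$964.39 − $1,492.34| = $527.95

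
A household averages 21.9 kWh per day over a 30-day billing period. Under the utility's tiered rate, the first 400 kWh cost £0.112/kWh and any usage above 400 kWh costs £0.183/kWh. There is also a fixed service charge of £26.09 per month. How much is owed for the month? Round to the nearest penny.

Usage = 21.9 kWh/day × 30 days = 657 kWh
First 400 kWh × £0.112 = £44.80
Remaining 257 kWh × £0.183 = £47.03
Energy charge = £91.83; + service £26.09 = £117.92

£117.92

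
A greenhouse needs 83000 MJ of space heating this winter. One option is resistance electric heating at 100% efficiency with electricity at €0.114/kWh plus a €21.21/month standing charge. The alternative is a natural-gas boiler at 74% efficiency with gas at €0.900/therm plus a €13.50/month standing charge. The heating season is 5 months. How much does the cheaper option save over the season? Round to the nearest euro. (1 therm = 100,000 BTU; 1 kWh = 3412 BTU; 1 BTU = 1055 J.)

Heat load = 83000 MJ = 83,000,000,000 J / 1055 = 78,672,986 BTU
Gas: input = 78,672,986 / 0.74 = 106,314,846 BTU = 1,063 therm → 1,063 × €0.900 = €956.83; + 5 × €13.50 standing = €1,024.33
Electric: 78,672,986 BTU / 3412 = 23,060 kWh → × €0.114 = €2,628.58; + 5 × €21.21 standing = €2,734.63
Difference = |€1,024.33 − €2,734.63| = €1,710.30 ≈ €1710

€1710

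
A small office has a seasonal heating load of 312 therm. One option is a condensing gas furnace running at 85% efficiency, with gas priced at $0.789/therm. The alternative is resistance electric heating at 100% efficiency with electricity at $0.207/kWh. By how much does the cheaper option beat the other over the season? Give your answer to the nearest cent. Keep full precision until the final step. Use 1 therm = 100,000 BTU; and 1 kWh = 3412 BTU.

$1603.24

Heat load = 312 therm × 100,000 = 31,200,000 BTU
Gas: input = 31,200,000 / 0.85 = 36,705,882 BTU = 367.1 therm → 367.1 × $0.789 = $289.61
Electric: 31,200,000 BTU / 3412 = 9,144 kWh → × $0.207 = $1,892.85
Difference = |$289.61 − $1,892.85| = $1,603.24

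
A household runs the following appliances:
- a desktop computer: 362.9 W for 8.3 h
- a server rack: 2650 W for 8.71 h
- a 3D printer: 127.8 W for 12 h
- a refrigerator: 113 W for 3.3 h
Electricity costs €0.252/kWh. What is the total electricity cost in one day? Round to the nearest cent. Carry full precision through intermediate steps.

desktop computer: 362.9 W × 8.3 h = 3,012 Wh = 3.012 kWh
server rack: 2650 W × 8.71 h = 23,082 Wh = 23.08 kWh
3D printer: 127.8 W × 12 h = 1,534 Wh = 1.534 kWh
refrigerator: 113 W × 3.3 h = 373 Wh = 0.3729 kWh
Total energy = 3.012 + 23.08 + 1.534 + 0.3729 = 28 kWh
Cost = 28 kWh × €0.252 = €7.06

€7.06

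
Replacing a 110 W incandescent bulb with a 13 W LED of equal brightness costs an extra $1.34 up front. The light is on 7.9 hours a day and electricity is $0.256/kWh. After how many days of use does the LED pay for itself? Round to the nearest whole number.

7 days

Power saved = 110 − 13 = 97 W
Daily energy saved = 97 W × 7.9 h = 766.3 Wh = 0.7663 kWh
Daily savings = 0.7663 × $0.256 = $0.1962
Payback = $1.34 / $0.1962 per day = 6.831 days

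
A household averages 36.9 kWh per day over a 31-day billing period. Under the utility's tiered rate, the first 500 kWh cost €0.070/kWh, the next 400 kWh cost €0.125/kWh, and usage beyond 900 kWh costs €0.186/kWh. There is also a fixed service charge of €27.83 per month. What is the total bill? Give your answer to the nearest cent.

€158.20

Usage = 36.9 kWh/day × 31 days = 1143.9 kWh
First 500 kWh × €0.070 = €35.00
Next 400 kWh × €0.125 = €50.00
Remaining 243.9 kWh × €0.186 = €45.37
Energy charge = €130.37; + service €27.83 = €158.20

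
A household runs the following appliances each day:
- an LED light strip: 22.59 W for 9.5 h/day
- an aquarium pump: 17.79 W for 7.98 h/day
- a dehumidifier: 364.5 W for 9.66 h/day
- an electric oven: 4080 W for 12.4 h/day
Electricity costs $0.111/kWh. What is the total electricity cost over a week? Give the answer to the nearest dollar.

LED light strip: 22.59 W × 9.5 h × 7 d = 1,502 Wh = 1.502 kWh
aquarium pump: 17.79 W × 7.98 h × 7 d = 994 Wh = 0.9937 kWh
dehumidifier: 364.5 W × 9.66 h × 7 d = 24,647 Wh = 24.65 kWh
electric oven: 4080 W × 12.4 h × 7 d = 354,144 Wh = 354.1 kWh
Total energy = 1.502 + 0.9937 + 24.65 + 354.1 = 381.3 kWh
Cost = 381.3 kWh × $0.111 = $42.32 ≈ $42

$42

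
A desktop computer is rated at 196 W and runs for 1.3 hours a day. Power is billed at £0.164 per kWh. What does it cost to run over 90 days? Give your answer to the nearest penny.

Energy = 196 W × 1.3 h/day × 90 days = 22,932 Wh = 22.93 kWh
Cost = 22.93 kWh × £0.164/kWh = £3.76

£3.76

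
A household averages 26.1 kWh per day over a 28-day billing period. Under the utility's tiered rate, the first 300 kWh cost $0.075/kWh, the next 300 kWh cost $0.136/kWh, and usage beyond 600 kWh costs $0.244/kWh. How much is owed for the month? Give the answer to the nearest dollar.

Usage = 26.1 kWh/day × 28 days = 730.8 kWh
First 300 kWh × $0.075 = $22.50
Next 300 kWh × $0.136 = $40.80
Remaining 130.8 kWh × $0.244 = $31.92
Total = $95.22 ≈ $95

$95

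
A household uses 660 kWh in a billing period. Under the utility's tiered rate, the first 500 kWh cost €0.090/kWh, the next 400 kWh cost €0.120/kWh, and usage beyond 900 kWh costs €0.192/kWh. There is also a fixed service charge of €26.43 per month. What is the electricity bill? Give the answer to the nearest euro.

First 500 kWh × €0.090 = €45.00
Next 160 kWh × €0.120 = €19.20
Remaining tier: 0 kWh (not reached)
Energy charge = €64.20; + service €26.43 = €90.63 ≈ €91

€91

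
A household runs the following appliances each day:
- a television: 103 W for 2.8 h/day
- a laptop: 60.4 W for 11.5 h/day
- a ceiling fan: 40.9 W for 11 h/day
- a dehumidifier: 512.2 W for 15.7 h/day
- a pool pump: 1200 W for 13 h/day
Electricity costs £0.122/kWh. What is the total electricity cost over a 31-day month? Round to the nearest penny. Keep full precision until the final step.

£94.83

television: 103 W × 2.8 h × 31 d = 8,940 Wh = 8.94 kWh
laptop: 60.4 W × 11.5 h × 31 d = 21,533 Wh = 21.53 kWh
ceiling fan: 40.9 W × 11 h × 31 d = 13,947 Wh = 13.95 kWh
dehumidifier: 512.2 W × 15.7 h × 31 d = 249,288 Wh = 249.3 kWh
pool pump: 1200 W × 13 h × 31 d = 483,600 Wh = 483.6 kWh
Total energy = 8.94 + 21.53 + 13.95 + 249.3 + 483.6 = 777.3 kWh
Cost = 777.3 kWh × £0.122 = £94.83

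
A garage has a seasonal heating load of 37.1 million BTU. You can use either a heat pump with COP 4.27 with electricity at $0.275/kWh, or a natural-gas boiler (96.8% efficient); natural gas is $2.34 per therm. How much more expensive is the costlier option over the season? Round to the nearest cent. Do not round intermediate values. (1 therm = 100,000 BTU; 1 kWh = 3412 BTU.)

Heat load = 37.1 × 10⁶ BTU = 37,100,000 BTU
Gas: input = 37,100,000 / 0.968 = 38,326,446 BTU = 383.3 therm → 383.3 × $2.34 = $896.84
Heat pump: 37,100,000 BTU / 3412 = 10,870 kWh heat; / 4.27 = 2,546 kWh in → × $0.275 = $700.28
Difference = |$896.84 − $700.28| = $196.56

$196.56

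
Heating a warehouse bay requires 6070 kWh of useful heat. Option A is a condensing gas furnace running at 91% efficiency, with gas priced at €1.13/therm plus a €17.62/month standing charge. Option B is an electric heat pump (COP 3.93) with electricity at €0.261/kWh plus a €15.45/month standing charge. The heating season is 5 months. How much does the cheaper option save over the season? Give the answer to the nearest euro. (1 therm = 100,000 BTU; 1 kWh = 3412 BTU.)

Heat load = 6070 kWh × 3412 = 20,710,840 BTU
Gas: input = 20,710,840 / 0.91 = 22,759,165 BTU = 227.6 therm → 227.6 × €1.13 = €257.18; + 5 × €17.62 standing = €345.28
Heat pump: 20,710,840 BTU / 3412 = 6,070 kWh heat; / 3.93 = 1,545 kWh in → × €0.261 = €403.12; + 5 × €15.45 standing = €480.37
Difference = |€345.28 − €480.37| = €135.09 ≈ €135

€135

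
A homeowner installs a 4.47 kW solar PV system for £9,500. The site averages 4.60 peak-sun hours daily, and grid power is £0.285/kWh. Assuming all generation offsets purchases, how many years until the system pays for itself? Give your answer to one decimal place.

4.4 years

Daily generation = 4.47 kW × 4.60 h = 20.56 kWh
Annual generation = 20.56 × 365 = 7505.1 kWh
Annual savings = 7505.1 × £0.285 = £2,138.96
Payback = £9,500 / £2,138.96 = 4.44 years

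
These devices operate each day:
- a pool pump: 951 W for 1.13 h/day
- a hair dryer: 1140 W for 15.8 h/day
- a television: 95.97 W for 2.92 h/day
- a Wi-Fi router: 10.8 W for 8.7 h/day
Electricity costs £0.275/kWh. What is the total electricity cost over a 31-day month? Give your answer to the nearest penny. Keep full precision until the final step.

pool pump: 951 W × 1.13 h × 31 d = 33,314 Wh = 33.31 kWh
hair dryer: 1140 W × 15.8 h × 31 d = 558,372 Wh = 558.4 kWh
television: 95.97 W × 2.92 h × 31 d = 8,687 Wh = 8.687 kWh
Wi-Fi router: 10.8 W × 8.7 h × 31 d = 2,913 Wh = 2.913 kWh
Total energy = 33.31 + 558.4 + 8.687 + 2.913 = 603.3 kWh
Cost = 603.3 kWh × £0.275 = £165.90

£165.90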